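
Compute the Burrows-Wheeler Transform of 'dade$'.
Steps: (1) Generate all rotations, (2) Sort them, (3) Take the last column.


Rotations (sorted):
  0: $dade -> last char: e
  1: ade$d -> last char: d
  2: dade$ -> last char: $
  3: de$da -> last char: a
  4: e$dad -> last char: d


BWT = ed$ad


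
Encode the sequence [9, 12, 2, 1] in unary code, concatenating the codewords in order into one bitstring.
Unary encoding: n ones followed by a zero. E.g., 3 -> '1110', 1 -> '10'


Encode each number as n ones followed by a terminating 0:
  9 -> 1111111110 (10 bits)
  12 -> 1111111111110 (13 bits)
  2 -> 110 (3 bits)
  1 -> 10 (2 bits)
Total length = 10 + 13 + 3 + 2 = 28 bits.

Unary([9, 12, 2, 1]) = 1111111110111111111111011010 (28 bits)


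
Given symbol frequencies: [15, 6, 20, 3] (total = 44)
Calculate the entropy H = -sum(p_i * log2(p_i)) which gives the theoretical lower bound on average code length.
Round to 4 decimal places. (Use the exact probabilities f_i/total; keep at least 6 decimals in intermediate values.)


Per-symbol terms -p_i * log2(p_i) with p_i = f_i/44:
  p = 15/44 = 0.340909: log2(p) = -1.552541, -p*log2(p) = 0.529275
  p = 6/44 = 0.136364: log2(p) = -2.874469, -p*log2(p) = 0.391973
  p = 20/44 = 0.454545: log2(p) = -1.137504, -p*log2(p) = 0.517047
  p = 3/44 = 0.068182: log2(p) = -3.874469, -p*log2(p) = 0.264168
H = 0.529275 + 0.391973 + 0.517047 + 0.264168 = 1.702463

H = 1.7025 bits/symbol


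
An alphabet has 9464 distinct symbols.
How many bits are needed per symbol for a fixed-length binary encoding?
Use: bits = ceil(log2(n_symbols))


log2(9464) = 13.2082
Bracket: 2^13 = 8192 < 9464 <= 2^14 = 16384
So ceil(log2(9464)) = 14

bits = ceil(log2(9464)) = ceil(13.2082) = 14 bits


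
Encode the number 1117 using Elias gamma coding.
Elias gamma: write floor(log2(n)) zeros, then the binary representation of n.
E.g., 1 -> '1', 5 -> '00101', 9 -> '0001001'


num_bits = floor(log2(1117)) + 1 = 11
leading_zeros = num_bits - 1 = 10
binary(1117) = 10001011101

Elias gamma(1117) = '0000000000' + '10001011101' = 000000000010001011101 (21 bits)


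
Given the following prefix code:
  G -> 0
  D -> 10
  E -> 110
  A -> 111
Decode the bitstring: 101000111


Decoding step by step:
Bits 10 -> D
Bits 10 -> D
Bits 0 -> G
Bits 0 -> G
Bits 111 -> A


Decoded message: DDGGA


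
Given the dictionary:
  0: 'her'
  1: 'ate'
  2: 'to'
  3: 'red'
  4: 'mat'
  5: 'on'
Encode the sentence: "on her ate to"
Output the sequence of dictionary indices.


Look up each word in the dictionary:
  'on' -> 5
  'her' -> 0
  'ate' -> 1
  'to' -> 2

Encoded: [5, 0, 1, 2]


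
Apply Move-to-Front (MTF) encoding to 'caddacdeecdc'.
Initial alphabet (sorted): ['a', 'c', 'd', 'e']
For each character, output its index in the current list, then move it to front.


MTF encoding:
'c': index 1 in ['a', 'c', 'd', 'e'] -> ['c', 'a', 'd', 'e']
'a': index 1 in ['c', 'a', 'd', 'e'] -> ['a', 'c', 'd', 'e']
'd': index 2 in ['a', 'c', 'd', 'e'] -> ['d', 'a', 'c', 'e']
'd': index 0 in ['d', 'a', 'c', 'e'] -> ['d', 'a', 'c', 'e']
'a': index 1 in ['d', 'a', 'c', 'e'] -> ['a', 'd', 'c', 'e']
'c': index 2 in ['a', 'd', 'c', 'e'] -> ['c', 'a', 'd', 'e']
'd': index 2 in ['c', 'a', 'd', 'e'] -> ['d', 'c', 'a', 'e']
'e': index 3 in ['d', 'c', 'a', 'e'] -> ['e', 'd', 'c', 'a']
'e': index 0 in ['e', 'd', 'c', 'a'] -> ['e', 'd', 'c', 'a']
'c': index 2 in ['e', 'd', 'c', 'a'] -> ['c', 'e', 'd', 'a']
'd': index 2 in ['c', 'e', 'd', 'a'] -> ['d', 'c', 'e', 'a']
'c': index 1 in ['d', 'c', 'e', 'a'] -> ['c', 'd', 'e', 'a']


Output: [1, 1, 2, 0, 1, 2, 2, 3, 0, 2, 2, 1]


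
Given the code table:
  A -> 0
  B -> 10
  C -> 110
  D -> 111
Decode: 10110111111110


Decoding:
10 -> B
110 -> C
111 -> D
111 -> D
110 -> C


Result: BCDDC


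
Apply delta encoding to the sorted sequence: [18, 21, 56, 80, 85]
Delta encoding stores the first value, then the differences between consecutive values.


First value: 18
Deltas:
  21 - 18 = 3
  56 - 21 = 35
  80 - 56 = 24
  85 - 80 = 5


Delta encoded: [18, 3, 35, 24, 5]


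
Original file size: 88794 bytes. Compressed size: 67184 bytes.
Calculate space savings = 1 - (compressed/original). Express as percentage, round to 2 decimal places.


ratio = compressed/original = 67184/88794 = 0.756628
savings = 1 - ratio = 1 - 0.756628 = 0.243372
as a percentage: 0.243372 * 100 = 24.34%

Space savings = 1 - 67184/88794 = 24.34%


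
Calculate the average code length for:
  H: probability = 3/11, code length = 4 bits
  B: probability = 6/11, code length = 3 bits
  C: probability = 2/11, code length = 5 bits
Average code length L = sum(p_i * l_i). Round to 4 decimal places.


Weighted contributions p_i * l_i:
  H: (3/11) * 4 = 12/11
  B: (6/11) * 3 = 18/11
  C: (2/11) * 5 = 10/11
Sum = (12 + 18 + 10)/11 = 40/11

L = 40/11 = 3.6364 bits/symbol


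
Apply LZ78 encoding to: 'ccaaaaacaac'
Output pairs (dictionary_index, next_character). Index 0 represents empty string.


LZ78 encoding steps:
Dictionary: {0: ''}
Step 1: w='' (idx 0), next='c' -> output (0, 'c'), add 'c' as idx 1
Step 2: w='c' (idx 1), next='a' -> output (1, 'a'), add 'ca' as idx 2
Step 3: w='' (idx 0), next='a' -> output (0, 'a'), add 'a' as idx 3
Step 4: w='a' (idx 3), next='a' -> output (3, 'a'), add 'aa' as idx 4
Step 5: w='a' (idx 3), next='c' -> output (3, 'c'), add 'ac' as idx 5
Step 6: w='aa' (idx 4), next='c' -> output (4, 'c'), add 'aac' as idx 6


Encoded: [(0, 'c'), (1, 'a'), (0, 'a'), (3, 'a'), (3, 'c'), (4, 'c')]


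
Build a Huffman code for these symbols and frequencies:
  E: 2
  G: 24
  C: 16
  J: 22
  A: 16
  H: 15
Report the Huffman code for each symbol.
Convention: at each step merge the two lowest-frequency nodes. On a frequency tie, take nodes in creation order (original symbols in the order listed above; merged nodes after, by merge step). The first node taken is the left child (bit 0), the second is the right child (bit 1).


Huffman tree construction:
Step 1: Merge E(2) + H(15) = 17
Step 2: Merge C(16) + A(16) = 32
Step 3: Merge (E+H)(17) + J(22) = 39
Step 4: Merge G(24) + (C+A)(32) = 56
Step 5: Merge ((E+H)+J)(39) + (G+(C+A))(56) = 95
Read each symbol's code off the tree from the root (left child = 0, right child = 1).

Codes:
  E: 000 (length 3)
  G: 10 (length 2)
  C: 110 (length 3)
  J: 01 (length 2)
  A: 111 (length 3)
  H: 001 (length 3)
Average code length: 239/95 = 2.5158 bits/symbol


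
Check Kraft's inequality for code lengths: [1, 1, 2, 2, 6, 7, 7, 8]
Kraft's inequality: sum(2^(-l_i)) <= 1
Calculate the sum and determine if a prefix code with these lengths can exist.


Sum = 2^(-1) + 2^(-1) + 2^(-2) + 2^(-2) + 2^(-6) + 2^(-7) + 2^(-7) + 2^(-8)
    = 0.5 + 0.5 + 0.25 + 0.25 + 0.015625 + 0.0078125 + 0.0078125 + 0.00390625
    = 393/256 = 1.53515625
Since 1.53515625 > 1, Kraft's inequality is NOT satisfied.
A prefix code with these lengths CANNOT exist.

Kraft sum = 1.53515625. Not satisfied.


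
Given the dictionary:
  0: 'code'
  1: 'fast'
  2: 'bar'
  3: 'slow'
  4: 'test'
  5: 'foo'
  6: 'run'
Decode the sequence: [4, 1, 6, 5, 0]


Look up each index in the dictionary:
  4 -> 'test'
  1 -> 'fast'
  6 -> 'run'
  5 -> 'foo'
  0 -> 'code'

Decoded: "test fast run foo code"


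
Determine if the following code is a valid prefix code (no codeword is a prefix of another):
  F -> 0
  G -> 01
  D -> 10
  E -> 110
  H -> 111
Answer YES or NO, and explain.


Checking each pair (does one codeword prefix another?):
  F='0' vs G='01': prefix -- VIOLATION

NO -- this is NOT a valid prefix code. F (0) is a prefix of G (01).


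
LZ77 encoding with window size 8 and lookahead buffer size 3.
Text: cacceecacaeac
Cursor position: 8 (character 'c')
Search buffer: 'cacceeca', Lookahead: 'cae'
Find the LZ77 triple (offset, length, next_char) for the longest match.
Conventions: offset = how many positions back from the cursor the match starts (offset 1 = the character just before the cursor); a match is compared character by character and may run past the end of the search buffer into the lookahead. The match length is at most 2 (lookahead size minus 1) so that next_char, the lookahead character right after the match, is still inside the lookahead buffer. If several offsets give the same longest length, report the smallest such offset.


Try each offset into the search buffer:
  offset=1 (pos 7, char 'a'): match length 0
  offset=2 (pos 6, char 'c'): match length 2
  offset=3 (pos 5, char 'e'): match length 0
  offset=4 (pos 4, char 'e'): match length 0
  offset=5 (pos 3, char 'c'): match length 1
  offset=6 (pos 2, char 'c'): match length 1
  offset=7 (pos 1, char 'a'): match length 0
  offset=8 (pos 0, char 'c'): match length 2
Longest match has length 2, found at offsets 2, 8; take the smallest, offset 2.
next_char = character at position 8 + 2 = 10 -> 'e'

Best match: offset=2, length=2 (matching 'ca' starting at position 6)
LZ77 triple: (2, 2, 'e')


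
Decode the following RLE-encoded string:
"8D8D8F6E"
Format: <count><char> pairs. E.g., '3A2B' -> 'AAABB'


Expanding each <count><char> pair:
  8D -> 'DDDDDDDD'
  8D -> 'DDDDDDDD'
  8F -> 'FFFFFFFF'
  6E -> 'EEEEEE'

Decoded = DDDDDDDDDDDDDDDDFFFFFFFFEEEEEE


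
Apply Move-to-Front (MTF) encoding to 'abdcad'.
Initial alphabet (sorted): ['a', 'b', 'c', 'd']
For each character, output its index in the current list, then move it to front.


MTF encoding:
'a': index 0 in ['a', 'b', 'c', 'd'] -> ['a', 'b', 'c', 'd']
'b': index 1 in ['a', 'b', 'c', 'd'] -> ['b', 'a', 'c', 'd']
'd': index 3 in ['b', 'a', 'c', 'd'] -> ['d', 'b', 'a', 'c']
'c': index 3 in ['d', 'b', 'a', 'c'] -> ['c', 'd', 'b', 'a']
'a': index 3 in ['c', 'd', 'b', 'a'] -> ['a', 'c', 'd', 'b']
'd': index 2 in ['a', 'c', 'd', 'b'] -> ['d', 'a', 'c', 'b']


Output: [0, 1, 3, 3, 3, 2]


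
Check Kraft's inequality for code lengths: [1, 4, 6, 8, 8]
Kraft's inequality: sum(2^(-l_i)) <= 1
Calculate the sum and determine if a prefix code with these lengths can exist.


Sum = 2^(-1) + 2^(-4) + 2^(-6) + 2^(-8) + 2^(-8)
    = 0.5 + 0.0625 + 0.015625 + 0.00390625 + 0.00390625
    = 150/256 = 0.5859375
Since 0.5859375 <= 1, Kraft's inequality IS satisfied.
A prefix code with these lengths CAN exist.

Kraft sum = 0.5859375. Satisfied.


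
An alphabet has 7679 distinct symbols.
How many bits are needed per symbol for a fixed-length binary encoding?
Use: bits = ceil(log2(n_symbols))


log2(7679) = 12.9067
Bracket: 2^12 = 4096 < 7679 <= 2^13 = 8192
So ceil(log2(7679)) = 13

bits = ceil(log2(7679)) = ceil(12.9067) = 13 bits


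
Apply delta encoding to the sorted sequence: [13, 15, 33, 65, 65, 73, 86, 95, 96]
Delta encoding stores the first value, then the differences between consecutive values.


First value: 13
Deltas:
  15 - 13 = 2
  33 - 15 = 18
  65 - 33 = 32
  65 - 65 = 0
  73 - 65 = 8
  86 - 73 = 13
  95 - 86 = 9
  96 - 95 = 1


Delta encoded: [13, 2, 18, 32, 0, 8, 13, 9, 1]


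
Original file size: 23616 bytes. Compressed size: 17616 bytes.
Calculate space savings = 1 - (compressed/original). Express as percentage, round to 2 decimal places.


ratio = compressed/original = 17616/23616 = 0.745935
savings = 1 - ratio = 1 - 0.745935 = 0.254065
as a percentage: 0.254065 * 100 = 25.41%

Space savings = 1 - 17616/23616 = 25.41%


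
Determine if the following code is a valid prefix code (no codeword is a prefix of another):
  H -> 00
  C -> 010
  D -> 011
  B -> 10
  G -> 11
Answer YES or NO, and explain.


Checking each pair (does one codeword prefix another?):
  H='00' vs C='010': no prefix
  H='00' vs D='011': no prefix
  H='00' vs B='10': no prefix
  H='00' vs G='11': no prefix
  C='010' vs H='00': no prefix
  C='010' vs D='011': no prefix
  C='010' vs B='10': no prefix
  C='010' vs G='11': no prefix
  D='011' vs H='00': no prefix
  D='011' vs C='010': no prefix
  D='011' vs B='10': no prefix
  D='011' vs G='11': no prefix
  B='10' vs H='00': no prefix
  B='10' vs C='010': no prefix
  B='10' vs D='011': no prefix
  B='10' vs G='11': no prefix
  G='11' vs H='00': no prefix
  G='11' vs C='010': no prefix
  G='11' vs D='011': no prefix
  G='11' vs B='10': no prefix
No violation found over all pairs.

YES -- this is a valid prefix code. No codeword is a prefix of any other codeword.


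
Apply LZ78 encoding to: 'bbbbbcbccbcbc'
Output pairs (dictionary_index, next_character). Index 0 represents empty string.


LZ78 encoding steps:
Dictionary: {0: ''}
Step 1: w='' (idx 0), next='b' -> output (0, 'b'), add 'b' as idx 1
Step 2: w='b' (idx 1), next='b' -> output (1, 'b'), add 'bb' as idx 2
Step 3: w='bb' (idx 2), next='c' -> output (2, 'c'), add 'bbc' as idx 3
Step 4: w='b' (idx 1), next='c' -> output (1, 'c'), add 'bc' as idx 4
Step 5: w='' (idx 0), next='c' -> output (0, 'c'), add 'c' as idx 5
Step 6: w='bc' (idx 4), next='b' -> output (4, 'b'), add 'bcb' as idx 6
Step 7: w='c' (idx 5), end of input -> output (5, '')


Encoded: [(0, 'b'), (1, 'b'), (2, 'c'), (1, 'c'), (0, 'c'), (4, 'b'), (5, '')]


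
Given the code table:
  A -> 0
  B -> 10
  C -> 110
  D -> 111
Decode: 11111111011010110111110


Decoding:
111 -> D
111 -> D
110 -> C
110 -> C
10 -> B
110 -> C
111 -> D
110 -> C


Result: DDCCBCDC


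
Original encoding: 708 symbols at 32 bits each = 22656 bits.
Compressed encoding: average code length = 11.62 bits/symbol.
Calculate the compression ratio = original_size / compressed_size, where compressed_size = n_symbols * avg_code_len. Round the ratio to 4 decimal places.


original_size = n_symbols * orig_bits = 708 * 32 = 22656 bits
compressed_size = n_symbols * avg_code_len = 708 * 11.62 = 8226.96 bits
ratio = original_size / compressed_size = 22656 / 8226.96 = 2.7539

Compression ratio = 2.7539


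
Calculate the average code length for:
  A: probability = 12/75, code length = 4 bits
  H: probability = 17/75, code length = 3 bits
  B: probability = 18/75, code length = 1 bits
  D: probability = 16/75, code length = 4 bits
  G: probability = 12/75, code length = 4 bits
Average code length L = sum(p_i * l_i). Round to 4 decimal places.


Weighted contributions p_i * l_i:
  A: (12/75) * 4 = 48/75
  H: (17/75) * 3 = 51/75
  B: (18/75) * 1 = 18/75
  D: (16/75) * 4 = 64/75
  G: (12/75) * 4 = 48/75
Sum = (48 + 51 + 18 + 64 + 48)/75 = 229/75

L = 229/75 = 3.0533 bits/symbol


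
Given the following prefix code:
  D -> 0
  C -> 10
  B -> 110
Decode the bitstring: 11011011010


Decoding step by step:
Bits 110 -> B
Bits 110 -> B
Bits 110 -> B
Bits 10 -> C


Decoded message: BBBC


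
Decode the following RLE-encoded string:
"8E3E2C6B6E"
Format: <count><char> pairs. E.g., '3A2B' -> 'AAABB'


Expanding each <count><char> pair:
  8E -> 'EEEEEEEE'
  3E -> 'EEE'
  2C -> 'CC'
  6B -> 'BBBBBB'
  6E -> 'EEEEEE'

Decoded = EEEEEEEEEEECCBBBBBBEEEEEE


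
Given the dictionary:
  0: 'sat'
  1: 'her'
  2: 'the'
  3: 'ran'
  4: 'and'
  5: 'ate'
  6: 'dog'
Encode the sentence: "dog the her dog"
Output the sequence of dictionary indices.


Look up each word in the dictionary:
  'dog' -> 6
  'the' -> 2
  'her' -> 1
  'dog' -> 6

Encoded: [6, 2, 1, 6]


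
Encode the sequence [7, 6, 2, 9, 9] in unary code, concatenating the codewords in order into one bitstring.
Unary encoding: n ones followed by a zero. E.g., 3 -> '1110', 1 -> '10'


Encode each number as n ones followed by a terminating 0:
  7 -> 11111110 (8 bits)
  6 -> 1111110 (7 bits)
  2 -> 110 (3 bits)
  9 -> 1111111110 (10 bits)
  9 -> 1111111110 (10 bits)
Total length = 8 + 7 + 3 + 10 + 10 = 38 bits.

Unary([7, 6, 2, 9, 9]) = 11111110111111011011111111101111111110 (38 bits)


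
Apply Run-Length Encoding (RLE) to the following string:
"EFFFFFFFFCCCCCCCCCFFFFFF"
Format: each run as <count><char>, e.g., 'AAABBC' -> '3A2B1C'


Scanning runs left to right:
  i=0: run of 'E' x 1 -> '1E'
  i=1: run of 'F' x 8 -> '8F'
  i=9: run of 'C' x 9 -> '9C'
  i=18: run of 'F' x 6 -> '6F'

RLE = 1E8F9C6F


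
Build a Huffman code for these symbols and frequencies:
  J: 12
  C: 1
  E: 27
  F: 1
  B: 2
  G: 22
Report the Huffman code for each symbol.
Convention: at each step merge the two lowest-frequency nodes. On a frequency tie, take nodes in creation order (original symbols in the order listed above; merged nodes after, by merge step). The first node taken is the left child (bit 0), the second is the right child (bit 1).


Huffman tree construction:
Step 1: Merge C(1) + F(1) = 2
Step 2: Merge B(2) + (C+F)(2) = 4
Step 3: Merge (B+(C+F))(4) + J(12) = 16
Step 4: Merge ((B+(C+F))+J)(16) + G(22) = 38
Step 5: Merge E(27) + (((B+(C+F))+J)+G)(38) = 65
Read each symbol's code off the tree from the root (left child = 0, right child = 1).

Codes:
  J: 101 (length 3)
  C: 10010 (length 5)
  E: 0 (length 1)
  F: 10011 (length 5)
  B: 1000 (length 4)
  G: 11 (length 2)
Average code length: 125/65 = 1.9231 bits/symbol


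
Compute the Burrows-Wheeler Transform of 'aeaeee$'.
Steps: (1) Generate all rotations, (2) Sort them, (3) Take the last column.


Rotations (sorted):
  0: $aeaeee -> last char: e
  1: aeaeee$ -> last char: $
  2: aeee$ae -> last char: e
  3: e$aeaee -> last char: e
  4: eaeee$a -> last char: a
  5: ee$aeae -> last char: e
  6: eee$aea -> last char: a


BWT = e$eeaea


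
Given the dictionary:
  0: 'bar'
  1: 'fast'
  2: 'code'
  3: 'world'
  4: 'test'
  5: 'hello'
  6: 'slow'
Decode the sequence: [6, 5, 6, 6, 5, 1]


Look up each index in the dictionary:
  6 -> 'slow'
  5 -> 'hello'
  6 -> 'slow'
  6 -> 'slow'
  5 -> 'hello'
  1 -> 'fast'

Decoded: "slow hello slow slow hello fast"


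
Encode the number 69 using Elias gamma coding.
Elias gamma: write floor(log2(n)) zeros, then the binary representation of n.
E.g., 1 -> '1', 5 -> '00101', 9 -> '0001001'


num_bits = floor(log2(69)) + 1 = 7
leading_zeros = num_bits - 1 = 6
binary(69) = 1000101

Elias gamma(69) = '000000' + '1000101' = 0000001000101 (13 bits)


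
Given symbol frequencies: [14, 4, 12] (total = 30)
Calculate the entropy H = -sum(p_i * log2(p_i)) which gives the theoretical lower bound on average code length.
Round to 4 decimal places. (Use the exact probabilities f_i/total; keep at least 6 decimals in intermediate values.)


Per-symbol terms -p_i * log2(p_i) with p_i = f_i/30:
  p = 14/30 = 0.466667: log2(p) = -1.099536, -p*log2(p) = 0.513117
  p = 4/30 = 0.133333: log2(p) = -2.906891, -p*log2(p) = 0.387585
  p = 12/30 = 0.400000: log2(p) = -1.321928, -p*log2(p) = 0.528771
H = 0.513117 + 0.387585 + 0.528771 = 1.429473

H = 1.4295 bits/symbol


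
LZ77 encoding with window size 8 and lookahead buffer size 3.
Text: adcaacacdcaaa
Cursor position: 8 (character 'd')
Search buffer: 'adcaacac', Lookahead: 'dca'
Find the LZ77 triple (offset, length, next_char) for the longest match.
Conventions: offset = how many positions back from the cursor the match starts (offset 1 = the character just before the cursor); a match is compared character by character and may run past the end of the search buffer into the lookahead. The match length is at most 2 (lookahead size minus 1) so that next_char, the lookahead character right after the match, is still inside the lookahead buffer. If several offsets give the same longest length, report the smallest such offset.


Try each offset into the search buffer:
  offset=1 (pos 7, char 'c'): match length 0
  offset=2 (pos 6, char 'a'): match length 0
  offset=3 (pos 5, char 'c'): match length 0
  offset=4 (pos 4, char 'a'): match length 0
  offset=5 (pos 3, char 'a'): match length 0
  offset=6 (pos 2, char 'c'): match length 0
  offset=7 (pos 1, char 'd'): match length 2
  offset=8 (pos 0, char 'a'): match length 0
Longest match has length 2 at offset 7.
next_char = character at position 8 + 2 = 10 -> 'a'

Best match: offset=7, length=2 (matching 'dc' starting at position 1)
LZ77 triple: (7, 2, 'a')


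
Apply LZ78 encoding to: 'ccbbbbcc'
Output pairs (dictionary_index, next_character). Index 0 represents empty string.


LZ78 encoding steps:
Dictionary: {0: ''}
Step 1: w='' (idx 0), next='c' -> output (0, 'c'), add 'c' as idx 1
Step 2: w='c' (idx 1), next='b' -> output (1, 'b'), add 'cb' as idx 2
Step 3: w='' (idx 0), next='b' -> output (0, 'b'), add 'b' as idx 3
Step 4: w='b' (idx 3), next='b' -> output (3, 'b'), add 'bb' as idx 4
Step 5: w='c' (idx 1), next='c' -> output (1, 'c'), add 'cc' as idx 5


Encoded: [(0, 'c'), (1, 'b'), (0, 'b'), (3, 'b'), (1, 'c')]


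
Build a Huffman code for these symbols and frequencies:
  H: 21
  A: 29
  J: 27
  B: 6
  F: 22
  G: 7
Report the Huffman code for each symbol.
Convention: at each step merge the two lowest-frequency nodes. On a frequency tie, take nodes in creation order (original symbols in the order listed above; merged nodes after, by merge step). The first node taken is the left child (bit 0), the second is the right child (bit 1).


Huffman tree construction:
Step 1: Merge B(6) + G(7) = 13
Step 2: Merge (B+G)(13) + H(21) = 34
Step 3: Merge F(22) + J(27) = 49
Step 4: Merge A(29) + ((B+G)+H)(34) = 63
Step 5: Merge (F+J)(49) + (A+((B+G)+H))(63) = 112
Read each symbol's code off the tree from the root (left child = 0, right child = 1).

Codes:
  H: 111 (length 3)
  A: 10 (length 2)
  J: 01 (length 2)
  B: 1100 (length 4)
  F: 00 (length 2)
  G: 1101 (length 4)
Average code length: 271/112 = 2.4196 bits/symbol


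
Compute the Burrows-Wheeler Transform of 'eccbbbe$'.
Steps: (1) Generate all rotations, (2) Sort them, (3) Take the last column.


Rotations (sorted):
  0: $eccbbbe -> last char: e
  1: bbbe$ecc -> last char: c
  2: bbe$eccb -> last char: b
  3: be$eccbb -> last char: b
  4: cbbbe$ec -> last char: c
  5: ccbbbe$e -> last char: e
  6: e$eccbbb -> last char: b
  7: eccbbbe$ -> last char: $


BWT = ecbbceb$


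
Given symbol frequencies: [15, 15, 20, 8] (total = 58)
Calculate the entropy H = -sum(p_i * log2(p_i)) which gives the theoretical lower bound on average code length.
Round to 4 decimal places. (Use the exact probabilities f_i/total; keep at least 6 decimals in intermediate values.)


Per-symbol terms -p_i * log2(p_i) with p_i = f_i/58:
  p = 15/58 = 0.258621: log2(p) = -1.951090, -p*log2(p) = 0.504592
  p = 15/58 = 0.258621: log2(p) = -1.951090, -p*log2(p) = 0.504592
  p = 20/58 = 0.344828: log2(p) = -1.536053, -p*log2(p) = 0.529673
  p = 8/58 = 0.137931: log2(p) = -2.857981, -p*log2(p) = 0.394204
H = 0.504592 + 0.504592 + 0.529673 + 0.394204 = 1.933061

H = 1.9331 bits/symbol


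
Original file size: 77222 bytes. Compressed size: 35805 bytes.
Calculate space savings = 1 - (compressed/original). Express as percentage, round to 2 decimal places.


ratio = compressed/original = 35805/77222 = 0.463663
savings = 1 - ratio = 1 - 0.463663 = 0.536337
as a percentage: 0.536337 * 100 = 53.63%

Space savings = 1 - 35805/77222 = 53.63%


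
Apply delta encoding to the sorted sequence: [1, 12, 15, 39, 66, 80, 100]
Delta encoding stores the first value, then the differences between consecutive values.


First value: 1
Deltas:
  12 - 1 = 11
  15 - 12 = 3
  39 - 15 = 24
  66 - 39 = 27
  80 - 66 = 14
  100 - 80 = 20


Delta encoded: [1, 11, 3, 24, 27, 14, 20]


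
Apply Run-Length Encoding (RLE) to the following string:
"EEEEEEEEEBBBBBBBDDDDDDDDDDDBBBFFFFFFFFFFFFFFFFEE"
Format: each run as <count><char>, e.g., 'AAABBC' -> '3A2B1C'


Scanning runs left to right:
  i=0: run of 'E' x 9 -> '9E'
  i=9: run of 'B' x 7 -> '7B'
  i=16: run of 'D' x 11 -> '11D'
  i=27: run of 'B' x 3 -> '3B'
  i=30: run of 'F' x 16 -> '16F'
  i=46: run of 'E' x 2 -> '2E'

RLE = 9E7B11D3B16F2E


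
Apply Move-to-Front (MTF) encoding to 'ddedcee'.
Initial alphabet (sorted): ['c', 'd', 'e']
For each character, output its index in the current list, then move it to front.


MTF encoding:
'd': index 1 in ['c', 'd', 'e'] -> ['d', 'c', 'e']
'd': index 0 in ['d', 'c', 'e'] -> ['d', 'c', 'e']
'e': index 2 in ['d', 'c', 'e'] -> ['e', 'd', 'c']
'd': index 1 in ['e', 'd', 'c'] -> ['d', 'e', 'c']
'c': index 2 in ['d', 'e', 'c'] -> ['c', 'd', 'e']
'e': index 2 in ['c', 'd', 'e'] -> ['e', 'c', 'd']
'e': index 0 in ['e', 'c', 'd'] -> ['e', 'c', 'd']


Output: [1, 0, 2, 1, 2, 2, 0]


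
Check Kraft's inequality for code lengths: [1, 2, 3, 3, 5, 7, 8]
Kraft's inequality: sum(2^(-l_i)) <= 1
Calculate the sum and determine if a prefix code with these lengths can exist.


Sum = 2^(-1) + 2^(-2) + 2^(-3) + 2^(-3) + 2^(-5) + 2^(-7) + 2^(-8)
    = 0.5 + 0.25 + 0.125 + 0.125 + 0.03125 + 0.0078125 + 0.00390625
    = 267/256 = 1.04296875
Since 1.04296875 > 1, Kraft's inequality is NOT satisfied.
A prefix code with these lengths CANNOT exist.

Kraft sum = 1.04296875. Not satisfied.


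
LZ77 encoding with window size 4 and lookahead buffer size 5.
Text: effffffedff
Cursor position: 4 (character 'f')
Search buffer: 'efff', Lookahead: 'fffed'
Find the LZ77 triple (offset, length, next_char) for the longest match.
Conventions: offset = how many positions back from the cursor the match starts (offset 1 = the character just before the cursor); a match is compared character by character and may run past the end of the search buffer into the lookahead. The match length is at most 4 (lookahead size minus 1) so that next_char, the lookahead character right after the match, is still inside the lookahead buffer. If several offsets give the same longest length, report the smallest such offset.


Try each offset into the search buffer:
  offset=1 (pos 3, char 'f'): match length 3
  offset=2 (pos 2, char 'f'): match length 3
  offset=3 (pos 1, char 'f'): match length 3
  offset=4 (pos 0, char 'e'): match length 0
Longest match has length 3, found at offsets 1, 2, 3; take the smallest, offset 1.
next_char = character at position 4 + 3 = 7 -> 'e'

Best match: offset=1, length=3 (matching 'fff' starting at position 3)
LZ77 triple: (1, 3, 'e')


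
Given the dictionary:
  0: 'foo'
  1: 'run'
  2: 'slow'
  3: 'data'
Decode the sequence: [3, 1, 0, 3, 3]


Look up each index in the dictionary:
  3 -> 'data'
  1 -> 'run'
  0 -> 'foo'
  3 -> 'data'
  3 -> 'data'

Decoded: "data run foo data data"


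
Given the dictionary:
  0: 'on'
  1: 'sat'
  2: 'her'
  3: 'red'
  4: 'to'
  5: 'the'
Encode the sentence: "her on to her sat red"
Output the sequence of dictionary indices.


Look up each word in the dictionary:
  'her' -> 2
  'on' -> 0
  'to' -> 4
  'her' -> 2
  'sat' -> 1
  'red' -> 3

Encoded: [2, 0, 4, 2, 1, 3]


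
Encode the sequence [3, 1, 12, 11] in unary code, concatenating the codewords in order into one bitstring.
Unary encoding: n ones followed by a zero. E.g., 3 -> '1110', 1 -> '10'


Encode each number as n ones followed by a terminating 0:
  3 -> 1110 (4 bits)
  1 -> 10 (2 bits)
  12 -> 1111111111110 (13 bits)
  11 -> 111111111110 (12 bits)
Total length = 4 + 2 + 13 + 12 = 31 bits.

Unary([3, 1, 12, 11]) = 1110101111111111110111111111110 (31 bits)


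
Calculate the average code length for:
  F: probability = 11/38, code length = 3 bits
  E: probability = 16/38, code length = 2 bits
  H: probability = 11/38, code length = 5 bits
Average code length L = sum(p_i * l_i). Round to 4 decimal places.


Weighted contributions p_i * l_i:
  F: (11/38) * 3 = 33/38
  E: (16/38) * 2 = 32/38
  H: (11/38) * 5 = 55/38
Sum = (33 + 32 + 55)/38 = 120/38

L = 120/38 = 3.1579 bits/symbol


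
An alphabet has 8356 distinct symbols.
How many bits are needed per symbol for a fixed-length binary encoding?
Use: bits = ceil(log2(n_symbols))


log2(8356) = 13.0286
Bracket: 2^13 = 8192 < 8356 <= 2^14 = 16384
So ceil(log2(8356)) = 14

bits = ceil(log2(8356)) = ceil(13.0286) = 14 bits


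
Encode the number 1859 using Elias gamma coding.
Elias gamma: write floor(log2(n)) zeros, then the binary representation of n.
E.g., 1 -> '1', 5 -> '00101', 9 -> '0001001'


num_bits = floor(log2(1859)) + 1 = 11
leading_zeros = num_bits - 1 = 10
binary(1859) = 11101000011

Elias gamma(1859) = '0000000000' + '11101000011' = 000000000011101000011 (21 bits)


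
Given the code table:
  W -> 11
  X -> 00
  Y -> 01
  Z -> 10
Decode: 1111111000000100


Decoding:
11 -> W
11 -> W
11 -> W
10 -> Z
00 -> X
00 -> X
01 -> Y
00 -> X


Result: WWWZXXYX


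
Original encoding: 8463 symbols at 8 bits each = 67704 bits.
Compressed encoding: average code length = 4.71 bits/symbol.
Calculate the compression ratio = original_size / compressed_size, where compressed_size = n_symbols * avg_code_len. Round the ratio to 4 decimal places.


original_size = n_symbols * orig_bits = 8463 * 8 = 67704 bits
compressed_size = n_symbols * avg_code_len = 8463 * 4.71 = 39860.73 bits
ratio = original_size / compressed_size = 67704 / 39860.73 = 1.6985

Compression ratio = 1.6985


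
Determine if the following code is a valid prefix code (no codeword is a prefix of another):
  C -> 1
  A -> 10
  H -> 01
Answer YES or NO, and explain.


Checking each pair (does one codeword prefix another?):
  C='1' vs A='10': prefix -- VIOLATION

NO -- this is NOT a valid prefix code. C (1) is a prefix of A (10).


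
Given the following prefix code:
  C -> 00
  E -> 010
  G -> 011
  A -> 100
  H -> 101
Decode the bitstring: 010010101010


Decoding step by step:
Bits 010 -> E
Bits 010 -> E
Bits 101 -> H
Bits 010 -> E


Decoded message: EEHE


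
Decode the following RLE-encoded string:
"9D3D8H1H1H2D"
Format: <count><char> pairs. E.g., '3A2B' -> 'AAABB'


Expanding each <count><char> pair:
  9D -> 'DDDDDDDDD'
  3D -> 'DDD'
  8H -> 'HHHHHHHH'
  1H -> 'H'
  1H -> 'H'
  2D -> 'DD'

Decoded = DDDDDDDDDDDDHHHHHHHHHHDD


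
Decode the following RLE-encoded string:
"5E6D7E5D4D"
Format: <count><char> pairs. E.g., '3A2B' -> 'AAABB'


Expanding each <count><char> pair:
  5E -> 'EEEEE'
  6D -> 'DDDDDD'
  7E -> 'EEEEEEE'
  5D -> 'DDDDD'
  4D -> 'DDDD'

Decoded = EEEEEDDDDDDEEEEEEEDDDDDDDDD


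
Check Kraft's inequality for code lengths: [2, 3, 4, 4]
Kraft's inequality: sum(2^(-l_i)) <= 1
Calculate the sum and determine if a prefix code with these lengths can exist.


Sum = 2^(-2) + 2^(-3) + 2^(-4) + 2^(-4)
    = 0.25 + 0.125 + 0.0625 + 0.0625
    = 8/16 = 0.5
Since 0.5 <= 1, Kraft's inequality IS satisfied.
A prefix code with these lengths CAN exist.

Kraft sum = 0.5. Satisfied.


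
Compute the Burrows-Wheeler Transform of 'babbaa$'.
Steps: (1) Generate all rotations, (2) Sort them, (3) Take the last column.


Rotations (sorted):
  0: $babbaa -> last char: a
  1: a$babba -> last char: a
  2: aa$babb -> last char: b
  3: abbaa$b -> last char: b
  4: baa$bab -> last char: b
  5: babbaa$ -> last char: $
  6: bbaa$ba -> last char: a


BWT = aabbb$a


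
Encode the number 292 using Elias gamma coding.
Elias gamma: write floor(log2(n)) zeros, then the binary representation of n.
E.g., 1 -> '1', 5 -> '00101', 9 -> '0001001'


num_bits = floor(log2(292)) + 1 = 9
leading_zeros = num_bits - 1 = 8
binary(292) = 100100100

Elias gamma(292) = '00000000' + '100100100' = 00000000100100100 (17 bits)


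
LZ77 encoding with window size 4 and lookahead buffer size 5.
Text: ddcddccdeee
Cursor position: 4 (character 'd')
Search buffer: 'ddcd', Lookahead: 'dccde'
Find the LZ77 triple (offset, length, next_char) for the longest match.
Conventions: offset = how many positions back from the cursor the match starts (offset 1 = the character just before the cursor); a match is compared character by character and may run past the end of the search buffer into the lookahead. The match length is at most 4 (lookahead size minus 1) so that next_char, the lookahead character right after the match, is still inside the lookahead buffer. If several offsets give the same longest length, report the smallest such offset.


Try each offset into the search buffer:
  offset=1 (pos 3, char 'd'): match length 1
  offset=2 (pos 2, char 'c'): match length 0
  offset=3 (pos 1, char 'd'): match length 2
  offset=4 (pos 0, char 'd'): match length 1
Longest match has length 2 at offset 3.
next_char = character at position 4 + 2 = 6 -> 'c'

Best match: offset=3, length=2 (matching 'dc' starting at position 1)
LZ77 triple: (3, 2, 'c')


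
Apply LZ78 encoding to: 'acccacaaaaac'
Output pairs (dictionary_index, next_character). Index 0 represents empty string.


LZ78 encoding steps:
Dictionary: {0: ''}
Step 1: w='' (idx 0), next='a' -> output (0, 'a'), add 'a' as idx 1
Step 2: w='' (idx 0), next='c' -> output (0, 'c'), add 'c' as idx 2
Step 3: w='c' (idx 2), next='c' -> output (2, 'c'), add 'cc' as idx 3
Step 4: w='a' (idx 1), next='c' -> output (1, 'c'), add 'ac' as idx 4
Step 5: w='a' (idx 1), next='a' -> output (1, 'a'), add 'aa' as idx 5
Step 6: w='aa' (idx 5), next='a' -> output (5, 'a'), add 'aaa' as idx 6
Step 7: w='c' (idx 2), end of input -> output (2, '')


Encoded: [(0, 'a'), (0, 'c'), (2, 'c'), (1, 'c'), (1, 'a'), (5, 'a'), (2, '')]


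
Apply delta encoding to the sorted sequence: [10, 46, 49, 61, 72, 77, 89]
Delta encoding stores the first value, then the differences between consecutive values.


First value: 10
Deltas:
  46 - 10 = 36
  49 - 46 = 3
  61 - 49 = 12
  72 - 61 = 11
  77 - 72 = 5
  89 - 77 = 12


Delta encoded: [10, 36, 3, 12, 11, 5, 12]


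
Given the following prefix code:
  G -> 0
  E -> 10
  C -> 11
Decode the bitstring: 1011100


Decoding step by step:
Bits 10 -> E
Bits 11 -> C
Bits 10 -> E
Bits 0 -> G


Decoded message: ECEG


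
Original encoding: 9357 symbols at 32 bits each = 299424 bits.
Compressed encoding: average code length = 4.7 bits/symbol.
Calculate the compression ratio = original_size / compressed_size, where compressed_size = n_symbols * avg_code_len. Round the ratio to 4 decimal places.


original_size = n_symbols * orig_bits = 9357 * 32 = 299424 bits
compressed_size = n_symbols * avg_code_len = 9357 * 4.7 = 43977.9 bits
ratio = original_size / compressed_size = 299424 / 43977.9 = 6.8085

Compression ratio = 6.8085


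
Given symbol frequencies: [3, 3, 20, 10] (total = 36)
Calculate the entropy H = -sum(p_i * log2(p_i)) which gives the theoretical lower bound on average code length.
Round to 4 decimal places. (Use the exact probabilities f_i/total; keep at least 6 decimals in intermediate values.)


Per-symbol terms -p_i * log2(p_i) with p_i = f_i/36:
  p = 3/36 = 0.083333: log2(p) = -3.584963, -p*log2(p) = 0.298747
  p = 3/36 = 0.083333: log2(p) = -3.584963, -p*log2(p) = 0.298747
  p = 20/36 = 0.555556: log2(p) = -0.847997, -p*log2(p) = 0.471109
  p = 10/36 = 0.277778: log2(p) = -1.847997, -p*log2(p) = 0.513332
H = 0.298747 + 0.298747 + 0.471109 + 0.513332 = 1.581935

H = 1.5819 bits/symbol


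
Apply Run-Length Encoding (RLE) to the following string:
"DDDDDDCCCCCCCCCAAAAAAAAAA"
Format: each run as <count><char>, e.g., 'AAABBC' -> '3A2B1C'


Scanning runs left to right:
  i=0: run of 'D' x 6 -> '6D'
  i=6: run of 'C' x 9 -> '9C'
  i=15: run of 'A' x 10 -> '10A'

RLE = 6D9C10A


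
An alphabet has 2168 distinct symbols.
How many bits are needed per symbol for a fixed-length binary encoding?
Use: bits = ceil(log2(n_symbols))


log2(2168) = 11.0821
Bracket: 2^11 = 2048 < 2168 <= 2^12 = 4096
So ceil(log2(2168)) = 12

bits = ceil(log2(2168)) = ceil(11.0821) = 12 bits


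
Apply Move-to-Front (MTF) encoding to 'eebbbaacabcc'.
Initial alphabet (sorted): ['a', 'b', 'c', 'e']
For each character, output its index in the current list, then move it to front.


MTF encoding:
'e': index 3 in ['a', 'b', 'c', 'e'] -> ['e', 'a', 'b', 'c']
'e': index 0 in ['e', 'a', 'b', 'c'] -> ['e', 'a', 'b', 'c']
'b': index 2 in ['e', 'a', 'b', 'c'] -> ['b', 'e', 'a', 'c']
'b': index 0 in ['b', 'e', 'a', 'c'] -> ['b', 'e', 'a', 'c']
'b': index 0 in ['b', 'e', 'a', 'c'] -> ['b', 'e', 'a', 'c']
'a': index 2 in ['b', 'e', 'a', 'c'] -> ['a', 'b', 'e', 'c']
'a': index 0 in ['a', 'b', 'e', 'c'] -> ['a', 'b', 'e', 'c']
'c': index 3 in ['a', 'b', 'e', 'c'] -> ['c', 'a', 'b', 'e']
'a': index 1 in ['c', 'a', 'b', 'e'] -> ['a', 'c', 'b', 'e']
'b': index 2 in ['a', 'c', 'b', 'e'] -> ['b', 'a', 'c', 'e']
'c': index 2 in ['b', 'a', 'c', 'e'] -> ['c', 'b', 'a', 'e']
'c': index 0 in ['c', 'b', 'a', 'e'] -> ['c', 'b', 'a', 'e']


Output: [3, 0, 2, 0, 0, 2, 0, 3, 1, 2, 2, 0]


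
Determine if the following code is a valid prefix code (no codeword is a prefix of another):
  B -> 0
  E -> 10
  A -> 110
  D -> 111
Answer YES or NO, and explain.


Checking each pair (does one codeword prefix another?):
  B='0' vs E='10': no prefix
  B='0' vs A='110': no prefix
  B='0' vs D='111': no prefix
  E='10' vs B='0': no prefix
  E='10' vs A='110': no prefix
  E='10' vs D='111': no prefix
  A='110' vs B='0': no prefix
  A='110' vs E='10': no prefix
  A='110' vs D='111': no prefix
  D='111' vs B='0': no prefix
  D='111' vs E='10': no prefix
  D='111' vs A='110': no prefix
No violation found over all pairs.

YES -- this is a valid prefix code. No codeword is a prefix of any other codeword.


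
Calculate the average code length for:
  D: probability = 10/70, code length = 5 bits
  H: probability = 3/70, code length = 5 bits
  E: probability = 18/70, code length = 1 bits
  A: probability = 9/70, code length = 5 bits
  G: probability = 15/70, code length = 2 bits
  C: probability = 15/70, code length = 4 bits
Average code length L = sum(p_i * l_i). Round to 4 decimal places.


Weighted contributions p_i * l_i:
  D: (10/70) * 5 = 50/70
  H: (3/70) * 5 = 15/70
  E: (18/70) * 1 = 18/70
  A: (9/70) * 5 = 45/70
  G: (15/70) * 2 = 30/70
  C: (15/70) * 4 = 60/70
Sum = (50 + 15 + 18 + 45 + 30 + 60)/70 = 218/70

L = 218/70 = 3.1143 bits/symbol


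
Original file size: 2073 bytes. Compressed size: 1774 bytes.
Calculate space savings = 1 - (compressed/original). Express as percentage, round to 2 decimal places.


ratio = compressed/original = 1774/2073 = 0.855765
savings = 1 - ratio = 1 - 0.855765 = 0.144235
as a percentage: 0.144235 * 100 = 14.42%

Space savings = 1 - 1774/2073 = 14.42%


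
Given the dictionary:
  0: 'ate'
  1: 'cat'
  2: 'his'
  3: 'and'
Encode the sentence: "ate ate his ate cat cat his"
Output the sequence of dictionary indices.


Look up each word in the dictionary:
  'ate' -> 0
  'ate' -> 0
  'his' -> 2
  'ate' -> 0
  'cat' -> 1
  'cat' -> 1
  'his' -> 2

Encoded: [0, 0, 2, 0, 1, 1, 2]


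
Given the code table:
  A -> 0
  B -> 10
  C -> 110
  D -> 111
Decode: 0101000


Decoding:
0 -> A
10 -> B
10 -> B
0 -> A
0 -> A


Result: ABBAA


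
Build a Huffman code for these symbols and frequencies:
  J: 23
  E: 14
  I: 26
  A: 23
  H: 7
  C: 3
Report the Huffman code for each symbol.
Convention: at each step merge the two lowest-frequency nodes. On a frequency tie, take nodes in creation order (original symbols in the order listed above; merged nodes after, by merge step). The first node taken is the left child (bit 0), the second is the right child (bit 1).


Huffman tree construction:
Step 1: Merge C(3) + H(7) = 10
Step 2: Merge (C+H)(10) + E(14) = 24
Step 3: Merge J(23) + A(23) = 46
Step 4: Merge ((C+H)+E)(24) + I(26) = 50
Step 5: Merge (J+A)(46) + (((C+H)+E)+I)(50) = 96
Read each symbol's code off the tree from the root (left child = 0, right child = 1).

Codes:
  J: 00 (length 2)
  E: 101 (length 3)
  I: 11 (length 2)
  A: 01 (length 2)
  H: 1001 (length 4)
  C: 1000 (length 4)
Average code length: 226/96 = 2.3542 bits/symbol


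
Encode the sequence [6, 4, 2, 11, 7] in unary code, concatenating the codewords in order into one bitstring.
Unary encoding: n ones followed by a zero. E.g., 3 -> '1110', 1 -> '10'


Encode each number as n ones followed by a terminating 0:
  6 -> 1111110 (7 bits)
  4 -> 11110 (5 bits)
  2 -> 110 (3 bits)
  11 -> 111111111110 (12 bits)
  7 -> 11111110 (8 bits)
Total length = 7 + 5 + 3 + 12 + 8 = 35 bits.

Unary([6, 4, 2, 11, 7]) = 11111101111011011111111111011111110 (35 bits)


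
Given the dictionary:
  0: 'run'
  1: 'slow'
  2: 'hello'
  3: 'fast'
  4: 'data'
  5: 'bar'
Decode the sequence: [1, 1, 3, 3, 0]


Look up each index in the dictionary:
  1 -> 'slow'
  1 -> 'slow'
  3 -> 'fast'
  3 -> 'fast'
  0 -> 'run'

Decoded: "slow slow fast fast run"


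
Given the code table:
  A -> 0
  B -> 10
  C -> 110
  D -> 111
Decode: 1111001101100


Decoding:
111 -> D
10 -> B
0 -> A
110 -> C
110 -> C
0 -> A


Result: DBACCA


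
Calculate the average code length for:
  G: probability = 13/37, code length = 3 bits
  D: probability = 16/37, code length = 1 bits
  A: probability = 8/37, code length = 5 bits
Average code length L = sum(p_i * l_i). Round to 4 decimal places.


Weighted contributions p_i * l_i:
  G: (13/37) * 3 = 39/37
  D: (16/37) * 1 = 16/37
  A: (8/37) * 5 = 40/37
Sum = (39 + 16 + 40)/37 = 95/37

L = 95/37 = 2.5676 bits/symbol
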